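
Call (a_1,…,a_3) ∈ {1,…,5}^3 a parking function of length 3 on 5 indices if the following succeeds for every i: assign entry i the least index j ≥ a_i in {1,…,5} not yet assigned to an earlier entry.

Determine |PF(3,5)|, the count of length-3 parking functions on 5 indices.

|PF| = (5+1−3)·(5+1)^{3−1} = 3·36 = 108
E.g. (2,3,5) → sorted (2,3,5): b_i ≤ 2+i ∀i, a PF.

108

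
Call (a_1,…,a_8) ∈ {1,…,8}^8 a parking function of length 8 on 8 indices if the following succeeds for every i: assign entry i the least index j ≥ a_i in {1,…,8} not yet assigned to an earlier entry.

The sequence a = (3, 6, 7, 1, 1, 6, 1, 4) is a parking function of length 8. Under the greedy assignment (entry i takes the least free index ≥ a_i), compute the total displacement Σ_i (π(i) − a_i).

Σπ(i) = 1+…+8 = 36; Σa = 3+6+7+1+1+6+1+4 = 29; disp = 36−29 = 7.

7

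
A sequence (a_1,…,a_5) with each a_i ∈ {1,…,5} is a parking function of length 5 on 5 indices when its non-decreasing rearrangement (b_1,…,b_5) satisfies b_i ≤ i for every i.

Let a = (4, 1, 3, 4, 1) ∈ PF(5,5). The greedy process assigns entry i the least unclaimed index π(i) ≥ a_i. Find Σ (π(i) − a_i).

Σπ(i) = 1+…+5 = 15; Σa = 4+1+3+4+1 = 13; disp = 15−13 = 2.

2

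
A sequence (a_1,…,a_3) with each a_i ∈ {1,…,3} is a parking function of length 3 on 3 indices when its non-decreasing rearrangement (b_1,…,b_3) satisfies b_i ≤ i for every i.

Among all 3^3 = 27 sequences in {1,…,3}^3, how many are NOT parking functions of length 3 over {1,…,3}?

#PF = (4−3)·4^(3−1) = 1×16 = 16 (Pollak)
Check (3,3,3) → sorted (3,3,3): b_1=3>1, not a PF.
So 27 − 16 = 11 fail.

11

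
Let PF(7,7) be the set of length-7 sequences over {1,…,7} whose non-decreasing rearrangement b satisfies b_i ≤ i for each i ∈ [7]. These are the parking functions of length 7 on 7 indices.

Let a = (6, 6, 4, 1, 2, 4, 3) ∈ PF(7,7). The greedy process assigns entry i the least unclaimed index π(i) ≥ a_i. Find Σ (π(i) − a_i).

2

Σπ(i) = 1+…+7 = 28; Σa = 6+6+4+1+2+4+3 = 26; disp = 28−26 = 2.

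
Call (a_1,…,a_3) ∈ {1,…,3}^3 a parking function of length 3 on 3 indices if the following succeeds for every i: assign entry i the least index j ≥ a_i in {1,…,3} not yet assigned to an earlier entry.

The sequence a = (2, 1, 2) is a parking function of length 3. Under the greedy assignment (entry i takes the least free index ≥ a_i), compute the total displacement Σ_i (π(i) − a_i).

1

Σπ = 3·4/2 = 6 (π permutes [3]); Σa = 2+1+2 = 5; disp = 6−5 = 1.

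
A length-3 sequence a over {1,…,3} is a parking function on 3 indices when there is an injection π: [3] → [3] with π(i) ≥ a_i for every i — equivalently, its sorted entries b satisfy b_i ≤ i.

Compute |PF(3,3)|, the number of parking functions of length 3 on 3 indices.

16

#PF = (3+1−3)·(3+1)^{3−1} = 1 · 16 = 16
E.g. (2,1,3) → sorted (1,2,3): b_i ≤ i ∀i, a PF.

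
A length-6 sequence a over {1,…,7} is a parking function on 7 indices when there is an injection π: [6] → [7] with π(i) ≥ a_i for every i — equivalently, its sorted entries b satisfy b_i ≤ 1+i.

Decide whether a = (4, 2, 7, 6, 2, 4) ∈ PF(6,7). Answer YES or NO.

Sorted: b = (2, 2, 4, 4, 6, 7).
  b_1=2 ≤ 2
  b_2=2 ≤ 3
  b_3=4 ≤ 4
  b_4=4 ≤ 5
  b_5=6 ≤ 6
  b_6=7 ≤ 7
All bounds hold ⇒ YES

YES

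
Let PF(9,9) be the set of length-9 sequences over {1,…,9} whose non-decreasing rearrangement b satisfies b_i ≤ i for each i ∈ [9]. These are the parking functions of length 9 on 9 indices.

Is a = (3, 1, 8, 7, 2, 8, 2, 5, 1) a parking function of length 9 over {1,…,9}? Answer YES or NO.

YES

Order a: b = (1, 1, 2, 2, 3, 5, 7, 8, 8).
  b_1=1 ≤ 1
  b_2=1 ≤ 2
  b_3=2 ≤ 3
  b_4=2 ≤ 4
  b_5=3 ≤ 5
  b_6=5 ≤ 6
  b_7=7 ≤ 7
  b_8=8 ≤ 8
  b_9=8 ≤ 9
All bounds hold ⇒ YES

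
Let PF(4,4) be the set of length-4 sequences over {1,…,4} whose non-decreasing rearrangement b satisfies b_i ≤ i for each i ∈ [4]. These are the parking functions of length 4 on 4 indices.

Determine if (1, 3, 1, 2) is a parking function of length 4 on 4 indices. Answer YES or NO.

Sorted: b = (1, 1, 2, 3).
  b_1=1 ≤ 1
  b_2=1 ≤ 2
  b_3=2 ≤ 3
  b_4=3 ≤ 4
All bounds hold ⇒ YES

YES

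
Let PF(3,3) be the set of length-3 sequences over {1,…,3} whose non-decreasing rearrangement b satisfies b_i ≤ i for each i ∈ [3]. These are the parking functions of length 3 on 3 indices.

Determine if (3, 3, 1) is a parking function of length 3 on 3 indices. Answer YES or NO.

NO

Order a: b = (1, 3, 3).
  b_1=1 ≤ 1
  b_2=3 > 2
  fails at i=2 ⇒ NO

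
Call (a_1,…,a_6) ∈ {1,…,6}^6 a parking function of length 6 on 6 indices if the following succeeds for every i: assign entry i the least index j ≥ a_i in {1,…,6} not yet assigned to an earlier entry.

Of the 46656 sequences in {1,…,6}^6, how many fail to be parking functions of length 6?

29849

|PF| = (6+1−6)·(6+1)^{6−1} = 1·16807 = 16807 (Konheim–Weiss)
Example (5,1,5,6,5,6) → sorted (1,5,5,5,6,6): b_2=5>2, not a PF.
6^6 − 16807 = 46656 − 16807 = 29849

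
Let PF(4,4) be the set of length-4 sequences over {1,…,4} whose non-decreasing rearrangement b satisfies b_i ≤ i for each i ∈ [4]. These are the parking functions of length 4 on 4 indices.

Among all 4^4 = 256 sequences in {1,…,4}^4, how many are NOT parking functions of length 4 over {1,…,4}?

|PF| = 1·5^3 = 1×125 = 125 (Pollak)
One tuple (4,3,4,4) → sorted (3,4,4,4): b_1=3>1, not a PF.
So 256 − 125 = 131 fail.

131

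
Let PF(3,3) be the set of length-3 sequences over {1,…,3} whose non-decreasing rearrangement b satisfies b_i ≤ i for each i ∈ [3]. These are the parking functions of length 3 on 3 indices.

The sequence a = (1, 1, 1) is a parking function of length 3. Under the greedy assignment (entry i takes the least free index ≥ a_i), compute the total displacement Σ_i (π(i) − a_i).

3

Σπ = 6 ({1..3} each once); Σa = 1+1+1 = 3; disp = 6−3 = 3.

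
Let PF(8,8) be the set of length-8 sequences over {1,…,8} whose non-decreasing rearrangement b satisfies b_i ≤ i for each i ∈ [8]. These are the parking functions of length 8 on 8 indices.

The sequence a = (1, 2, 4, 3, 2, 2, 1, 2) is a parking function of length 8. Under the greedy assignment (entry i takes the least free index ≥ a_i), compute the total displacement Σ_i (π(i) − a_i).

Σπ = 8·9/2 = 36 (π permutes [8]); Σa = 1+2+4+3+2+2+1+2 = 17; disp = 36−17 = 19.

19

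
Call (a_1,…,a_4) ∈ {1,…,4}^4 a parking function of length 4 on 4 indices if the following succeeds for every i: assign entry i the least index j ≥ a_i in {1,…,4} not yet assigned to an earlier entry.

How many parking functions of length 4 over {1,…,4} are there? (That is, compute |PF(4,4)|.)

#PF = 1·5^3 = 1 · 125 = 125 [KW]
One tuple (1,2,2,1) → sorted (1,1,2,2): b_i ≤ i ∀i, a PF.

125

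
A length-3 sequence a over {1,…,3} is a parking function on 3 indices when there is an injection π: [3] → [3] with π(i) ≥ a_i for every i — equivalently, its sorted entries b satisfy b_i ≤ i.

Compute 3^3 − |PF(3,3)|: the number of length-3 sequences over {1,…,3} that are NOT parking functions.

11

Count = (4−3)·4^(3−1) = 1×16 = 16
One tuple (3,3,3) → sorted (3,3,3): b_1=3>1, not a PF.
Total 27; non-PF = 27−16 = 11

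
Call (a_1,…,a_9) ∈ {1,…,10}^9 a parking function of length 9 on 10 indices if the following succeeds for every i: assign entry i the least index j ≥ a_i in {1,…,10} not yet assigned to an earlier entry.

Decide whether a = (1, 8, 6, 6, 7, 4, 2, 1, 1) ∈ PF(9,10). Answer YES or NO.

YES

Order a: b = (1, 1, 1, 2, 4, 6, 6, 7, 8).
  b_1=1 ≤ 2
  b_2=1 ≤ 3
  b_3=1 ≤ 4
  b_4=2 ≤ 5
  b_5=4 ≤ 6
  b_6=6 ≤ 7
  b_7=6 ≤ 8
  b_8=7 ≤ 9
  b_9=8 ≤ 10
All bounds hold ⇒ YES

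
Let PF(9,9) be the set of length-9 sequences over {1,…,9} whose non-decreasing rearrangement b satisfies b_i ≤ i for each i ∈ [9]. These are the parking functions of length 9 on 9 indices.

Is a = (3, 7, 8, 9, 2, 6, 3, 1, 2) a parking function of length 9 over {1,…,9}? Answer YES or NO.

Order a: b = (1, 2, 2, 3, 3, 6, 7, 8, 9).
  b_1=1 ≤ 1
  b_2=2 ≤ 2
  b_3=2 ≤ 3
  b_4=3 ≤ 4
  b_5=3 ≤ 5
  b_6=6 ≤ 6
  b_7=7 ≤ 7
  b_8=8 ≤ 8
  b_9=9 ≤ 9
All bounds hold ⇒ YES

YES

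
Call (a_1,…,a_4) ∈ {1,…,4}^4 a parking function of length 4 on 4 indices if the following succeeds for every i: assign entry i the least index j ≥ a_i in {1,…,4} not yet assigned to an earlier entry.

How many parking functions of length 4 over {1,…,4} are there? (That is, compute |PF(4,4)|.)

|PF| = (4−4+1)·(4+1)^(4−1) = 1·125 = 125 (Pollak)
E.g. (1,1,4,3) → sorted (1,1,3,4): b_i ≤ i ∀i, a PF.

125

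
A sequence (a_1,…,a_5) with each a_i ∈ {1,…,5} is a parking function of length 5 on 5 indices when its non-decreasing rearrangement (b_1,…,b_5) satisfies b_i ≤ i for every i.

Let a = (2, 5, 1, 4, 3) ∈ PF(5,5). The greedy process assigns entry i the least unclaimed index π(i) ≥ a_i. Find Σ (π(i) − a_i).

0

Σπ = 5·6/2 = 15 (π permutes [5]); Σa = 2+5+1+4+3 = 15; disp = 15−15 = 0.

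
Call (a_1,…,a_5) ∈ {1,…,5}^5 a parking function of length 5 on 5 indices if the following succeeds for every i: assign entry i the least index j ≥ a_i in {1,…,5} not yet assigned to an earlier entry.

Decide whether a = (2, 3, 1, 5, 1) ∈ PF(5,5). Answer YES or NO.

YES

Order a: b = (1, 1, 2, 3, 5).
  b_1=1 ≤ 1
  b_2=1 ≤ 2
  b_3=2 ≤ 3
  b_4=3 ≤ 4
  b_5=5 ≤ 5
All bounds hold ⇒ YES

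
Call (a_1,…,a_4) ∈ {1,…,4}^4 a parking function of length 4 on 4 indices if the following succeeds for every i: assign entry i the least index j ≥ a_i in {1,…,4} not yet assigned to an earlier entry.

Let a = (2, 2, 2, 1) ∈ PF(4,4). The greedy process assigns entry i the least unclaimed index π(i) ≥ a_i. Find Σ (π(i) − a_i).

3

Σπ = 10 ({1..4} each once); Σa = 2+2+2+1 = 7; disp = 10−7 = 3.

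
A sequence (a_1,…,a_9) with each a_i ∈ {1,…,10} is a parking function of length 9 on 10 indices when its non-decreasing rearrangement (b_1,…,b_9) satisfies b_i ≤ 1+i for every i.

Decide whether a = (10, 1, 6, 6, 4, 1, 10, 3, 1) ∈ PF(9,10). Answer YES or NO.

Rearranged: b = (1, 1, 1, 3, 4, 6, 6, 10, 10).
  b_1=1 ≤ 2
  b_2=1 ≤ 3
  b_3=1 ≤ 4
  b_4=3 ≤ 5
  b_5=4 ≤ 6
  b_6=6 ≤ 7
  b_7=6 ≤ 8
  b_8=10 > 9
  fails at i=8 ⇒ NO

NO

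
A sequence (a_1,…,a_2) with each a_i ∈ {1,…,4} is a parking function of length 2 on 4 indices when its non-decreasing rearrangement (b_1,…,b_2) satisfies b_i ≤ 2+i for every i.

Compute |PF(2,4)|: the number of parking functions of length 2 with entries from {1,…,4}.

Count = 3·5^1 = 3·5 = 15 (Konheim–Weiss)
One tuple (2,2) → sorted (2,2): b_i ≤ 2+i ∀i, a PF.

15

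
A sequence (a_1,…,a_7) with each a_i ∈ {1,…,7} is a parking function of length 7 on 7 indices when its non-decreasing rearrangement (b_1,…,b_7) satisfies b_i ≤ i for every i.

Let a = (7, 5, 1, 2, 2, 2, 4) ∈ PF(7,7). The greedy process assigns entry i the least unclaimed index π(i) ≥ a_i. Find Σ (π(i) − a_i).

5

Σπ = 7·8/2 = 28 (π permutes [7]); Σa = 7+5+1+2+2+2+4 = 23; disp = 28−23 = 5.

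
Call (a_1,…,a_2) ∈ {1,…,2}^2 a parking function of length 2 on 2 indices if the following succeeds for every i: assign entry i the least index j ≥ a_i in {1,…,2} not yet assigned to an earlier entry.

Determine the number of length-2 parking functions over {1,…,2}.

3

#PF = 1·3^1 = 1×3 = 3
E.g. (1,1) → sorted (1,1): b_i ≤ i ∀i, a PF.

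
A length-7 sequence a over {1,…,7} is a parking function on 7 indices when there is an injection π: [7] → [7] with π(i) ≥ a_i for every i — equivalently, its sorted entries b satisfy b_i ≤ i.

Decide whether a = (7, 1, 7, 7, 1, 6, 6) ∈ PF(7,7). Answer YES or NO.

Order a: b = (1, 1, 6, 6, 7, 7, 7).
  b_1=1 ≤ 1
  b_2=1 ≤ 2
  b_3=6 > 3
  fails at i=3 ⇒ NO

NO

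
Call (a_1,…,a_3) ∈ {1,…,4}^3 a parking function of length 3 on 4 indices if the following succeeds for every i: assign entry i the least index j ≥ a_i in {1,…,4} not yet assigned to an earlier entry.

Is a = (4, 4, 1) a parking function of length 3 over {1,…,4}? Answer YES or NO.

NO

Order a: b = (1, 4, 4).
  b_1=1 ≤ 2
  b_2=4 > 3
  fails at i=2 ⇒ NO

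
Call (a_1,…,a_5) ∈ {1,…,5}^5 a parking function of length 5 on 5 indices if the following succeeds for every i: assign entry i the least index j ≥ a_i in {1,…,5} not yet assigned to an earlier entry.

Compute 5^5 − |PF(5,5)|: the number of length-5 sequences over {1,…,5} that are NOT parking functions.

#PF = (6−5)·6^(5−1) = 1·1296 = 1296
E.g. (5,5,3,4,2) → sorted (2,3,4,5,5): b_1=2>1, not a PF.
Total 3125; non-PF = 3125−1296 = 1829

1829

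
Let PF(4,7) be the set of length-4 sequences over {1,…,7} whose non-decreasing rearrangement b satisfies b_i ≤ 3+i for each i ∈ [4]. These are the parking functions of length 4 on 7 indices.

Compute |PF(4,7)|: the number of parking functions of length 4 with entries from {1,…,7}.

|PF| = 4·8^3 = 4 · 512 = 2048 [KW]
E.g. (3,5,1,4) → sorted (1,3,4,5): b_i ≤ 3+i ∀i, a PF.

2048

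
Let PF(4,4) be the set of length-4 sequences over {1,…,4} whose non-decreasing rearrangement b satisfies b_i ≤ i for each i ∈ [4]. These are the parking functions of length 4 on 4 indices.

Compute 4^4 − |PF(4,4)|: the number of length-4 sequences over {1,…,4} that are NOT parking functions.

131

|PF(4,4)| = 1·5^3 = 1×125 = 125 [KW]
Example (4,4,4,3) → sorted (3,4,4,4): b_1=3>1, not a PF.
Total 256; non-PF = 256−125 = 131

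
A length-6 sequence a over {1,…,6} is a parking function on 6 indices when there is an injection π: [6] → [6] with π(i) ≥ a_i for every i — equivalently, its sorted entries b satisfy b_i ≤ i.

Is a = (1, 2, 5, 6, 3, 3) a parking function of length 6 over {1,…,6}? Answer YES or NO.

Order a: b = (1, 2, 3, 3, 5, 6).
  b_1=1 ≤ 1
  b_2=2 ≤ 2
  b_3=3 ≤ 3
  b_4=3 ≤ 4
  b_5=5 ≤ 5
  b_6=6 ≤ 6
All bounds hold ⇒ YES

YES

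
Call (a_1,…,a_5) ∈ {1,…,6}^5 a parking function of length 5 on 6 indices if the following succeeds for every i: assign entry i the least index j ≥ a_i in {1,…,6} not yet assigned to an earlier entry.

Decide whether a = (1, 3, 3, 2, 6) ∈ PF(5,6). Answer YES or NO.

Sorted: b = (1, 2, 3, 3, 6).
  b_1=1 ≤ 2
  b_2=2 ≤ 3
  b_3=3 ≤ 4
  b_4=3 ≤ 5
  b_5=6 ≤ 6
All bounds hold ⇒ YES

YES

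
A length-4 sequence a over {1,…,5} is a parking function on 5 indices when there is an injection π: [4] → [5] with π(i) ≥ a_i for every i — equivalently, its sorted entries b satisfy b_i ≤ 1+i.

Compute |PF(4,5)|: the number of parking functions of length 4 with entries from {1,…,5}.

432

|PF(4,5)| = (5−4+1)·(5+1)^(4−1) = 2 · 216 = 432 (Pollak)
E.g. (1,4,4,1) → sorted (1,1,4,4): b_i ≤ 1+i ∀i, a PF.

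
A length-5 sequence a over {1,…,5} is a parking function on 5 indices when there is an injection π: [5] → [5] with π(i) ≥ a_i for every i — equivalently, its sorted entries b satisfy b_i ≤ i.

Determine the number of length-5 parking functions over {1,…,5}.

|PF(5,5)| = (6−5)·6^(5−1) = 1·1296 = 1296 (Konheim–Weiss)
One tuple (2,1,5,2,2) → sorted (1,2,2,2,5): b_i ≤ i ∀i, a PF.

1296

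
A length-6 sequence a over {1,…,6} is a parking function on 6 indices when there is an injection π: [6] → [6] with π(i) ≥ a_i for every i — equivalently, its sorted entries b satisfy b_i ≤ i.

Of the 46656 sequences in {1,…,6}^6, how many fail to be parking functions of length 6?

Count = (7−6)·7^(6−1) = 1·16807 = 16807 [KW]
Check (6,6,6,5,5,4) → sorted (4,5,5,6,6,6): b_1=4>1, not a PF.
Total 46656; non-PF = 46656−16807 = 29849

29849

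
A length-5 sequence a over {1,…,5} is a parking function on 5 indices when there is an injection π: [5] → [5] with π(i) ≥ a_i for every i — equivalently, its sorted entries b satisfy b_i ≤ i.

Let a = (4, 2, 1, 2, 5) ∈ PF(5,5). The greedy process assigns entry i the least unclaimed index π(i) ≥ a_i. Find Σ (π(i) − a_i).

Σπ = 5·6/2 = 15 (π permutes [5]); Σa = 4+2+1+2+5 = 14; disp = 15−14 = 1.

1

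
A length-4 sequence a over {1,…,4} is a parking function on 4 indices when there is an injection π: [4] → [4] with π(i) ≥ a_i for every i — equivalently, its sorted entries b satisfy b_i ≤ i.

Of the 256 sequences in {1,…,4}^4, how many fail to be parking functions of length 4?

131

Count = (5−4)·5^(4−1) = 1 · 125 = 125 [KW]
One tuple (4,4,3,2) → sorted (2,3,4,4): b_1=2>1, not a PF.
Total 256; non-PF = 256−125 = 131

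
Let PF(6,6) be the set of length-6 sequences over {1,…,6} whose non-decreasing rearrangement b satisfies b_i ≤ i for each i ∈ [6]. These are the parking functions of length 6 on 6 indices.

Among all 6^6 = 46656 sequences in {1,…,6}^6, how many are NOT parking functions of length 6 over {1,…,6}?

|PF| = (6+1−6)·(6+1)^{6−1} = 1·16807 = 16807 (Konheim–Weiss)
Check (4,2,3,6,3,2) → sorted (2,2,3,3,4,6): b_1=2>1, not a PF.
Total 46656; non-PF = 46656−16807 = 29849

29849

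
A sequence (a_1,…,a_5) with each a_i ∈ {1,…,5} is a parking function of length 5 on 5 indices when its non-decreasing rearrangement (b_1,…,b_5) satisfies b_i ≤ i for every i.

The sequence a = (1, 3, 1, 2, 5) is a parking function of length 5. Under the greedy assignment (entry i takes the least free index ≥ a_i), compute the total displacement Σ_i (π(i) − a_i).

3

Σπ(i) = 1+…+5 = 15; Σa = 1+3+1+2+5 = 12; disp = 15−12 = 3.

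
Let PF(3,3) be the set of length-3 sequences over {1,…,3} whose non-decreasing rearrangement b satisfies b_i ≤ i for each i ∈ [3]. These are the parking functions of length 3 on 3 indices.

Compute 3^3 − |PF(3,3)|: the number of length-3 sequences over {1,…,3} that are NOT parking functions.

11

|PF| = (3+1−3)·(3+1)^{3−1} = 1·16 = 16 (Pollak)
Check (3,2,2) → sorted (2,2,3): b_1=2>1, not a PF.
So 27 − 16 = 11 fail.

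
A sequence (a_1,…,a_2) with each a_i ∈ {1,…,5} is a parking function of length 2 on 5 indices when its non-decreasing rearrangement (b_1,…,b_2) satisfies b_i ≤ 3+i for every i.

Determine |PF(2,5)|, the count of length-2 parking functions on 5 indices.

24

#PF = (6−2)·6^(2−1) = 4 · 6 = 24 (Konheim–Weiss)
E.g. (4,2) → sorted (2,4): b_i ≤ 3+i ∀i, a PF.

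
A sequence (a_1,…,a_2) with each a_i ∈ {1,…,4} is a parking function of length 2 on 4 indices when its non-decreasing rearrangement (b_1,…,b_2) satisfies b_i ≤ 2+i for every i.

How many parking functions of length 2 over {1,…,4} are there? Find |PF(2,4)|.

15

|PF(2,4)| = (5−2)·5^(2−1) = 3 · 5 = 15 [KW]
E.g. (4,2) → sorted (2,4): b_i ≤ 2+i ∀i, a PF.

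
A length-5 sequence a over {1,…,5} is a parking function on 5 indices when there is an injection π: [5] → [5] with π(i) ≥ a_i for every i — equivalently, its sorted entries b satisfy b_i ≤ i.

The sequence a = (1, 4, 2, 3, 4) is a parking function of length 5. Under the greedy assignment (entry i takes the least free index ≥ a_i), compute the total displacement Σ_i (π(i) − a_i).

Σπ = 5·6/2 = 15 (π permutes [5]); Σa = 1+4+2+3+4 = 14; disp = 15−14 = 1.

1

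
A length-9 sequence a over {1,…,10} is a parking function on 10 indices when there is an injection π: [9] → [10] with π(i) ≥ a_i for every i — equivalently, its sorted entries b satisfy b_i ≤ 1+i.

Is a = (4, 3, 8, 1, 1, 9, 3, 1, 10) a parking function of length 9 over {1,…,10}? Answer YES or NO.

YES

Rearranged: b = (1, 1, 1, 3, 3, 4, 8, 9, 10).
  b_1=1 ≤ 2
  b_2=1 ≤ 3
  b_3=1 ≤ 4
  b_4=3 ≤ 5
  b_5=3 ≤ 6
  b_6=4 ≤ 7
  b_7=8 ≤ 8
  b_8=9 ≤ 9
  b_9=10 ≤ 10
All bounds hold ⇒ YES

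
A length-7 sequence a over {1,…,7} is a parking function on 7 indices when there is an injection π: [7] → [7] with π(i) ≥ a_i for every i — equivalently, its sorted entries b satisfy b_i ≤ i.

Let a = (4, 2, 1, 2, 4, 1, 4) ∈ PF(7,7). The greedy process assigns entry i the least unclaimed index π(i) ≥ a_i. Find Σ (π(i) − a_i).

Σπ = 28 ({1..7} each once); Σa = 4+2+1+2+4+1+4 = 18; disp = 28−18 = 10.

10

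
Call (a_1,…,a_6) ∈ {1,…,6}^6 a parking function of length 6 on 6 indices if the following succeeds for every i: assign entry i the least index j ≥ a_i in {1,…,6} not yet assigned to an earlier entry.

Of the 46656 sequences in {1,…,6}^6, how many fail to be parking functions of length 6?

#PF = 1·7^5 = 1·16807 = 16807 (Konheim–Weiss)
Check (2,4,2,5,6,2) → sorted (2,2,2,4,5,6): b_1=2>1, not a PF.
6^6 − 16807 = 46656 − 16807 = 29849

29849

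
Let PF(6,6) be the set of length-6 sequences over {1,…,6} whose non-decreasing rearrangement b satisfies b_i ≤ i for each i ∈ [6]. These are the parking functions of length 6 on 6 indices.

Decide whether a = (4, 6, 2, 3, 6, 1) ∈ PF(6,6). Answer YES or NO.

NO

Sorted: b = (1, 2, 3, 4, 6, 6).
  b_1=1 ≤ 1
  b_2=2 ≤ 2
  b_3=3 ≤ 3
  b_4=4 ≤ 4
  b_5=6 > 5
  fails at i=5 ⇒ NO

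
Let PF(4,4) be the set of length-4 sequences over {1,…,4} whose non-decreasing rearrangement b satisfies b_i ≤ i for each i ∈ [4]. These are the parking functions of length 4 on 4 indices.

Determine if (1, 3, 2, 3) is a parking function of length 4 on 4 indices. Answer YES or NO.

YES

Order a: b = (1, 2, 3, 3).
  b_1=1 ≤ 1
  b_2=2 ≤ 2
  b_3=3 ≤ 3
  b_4=3 ≤ 4
All bounds hold ⇒ YES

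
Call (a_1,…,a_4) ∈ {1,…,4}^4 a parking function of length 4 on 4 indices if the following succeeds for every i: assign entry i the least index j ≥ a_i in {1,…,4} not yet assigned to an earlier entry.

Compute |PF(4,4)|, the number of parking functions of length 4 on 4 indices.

125

Count = (5−4)·5^(4−1) = 1×125 = 125 [KW]
Check (2,4,2,1) → sorted (1,2,2,4): b_i ≤ i ∀i, a PF.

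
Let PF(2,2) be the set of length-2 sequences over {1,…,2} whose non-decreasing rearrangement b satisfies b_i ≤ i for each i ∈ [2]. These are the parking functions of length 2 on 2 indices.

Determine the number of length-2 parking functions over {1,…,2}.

Count = (3−2)·3^(2−1) = 1·3 = 3 [KW]
Check (1,1) → sorted (1,1): b_i ≤ i ∀i, a PF.

3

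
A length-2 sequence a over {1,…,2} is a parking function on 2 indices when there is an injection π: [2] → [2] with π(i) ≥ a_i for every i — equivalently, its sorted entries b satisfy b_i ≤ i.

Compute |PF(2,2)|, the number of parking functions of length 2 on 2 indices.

3

|PF| = (2−2+1)·(2+1)^(2−1) = 1×3 = 3 [KW]
Example (2,1) → sorted (1,2): b_i ≤ i ∀i, a PF.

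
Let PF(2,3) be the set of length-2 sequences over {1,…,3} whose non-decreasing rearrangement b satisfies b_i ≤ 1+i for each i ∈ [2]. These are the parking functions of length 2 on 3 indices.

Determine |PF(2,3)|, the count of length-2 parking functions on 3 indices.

8

|PF(2,3)| = (4−2)·4^(2−1) = 2 · 4 = 8
E.g. (3,2) → sorted (2,3): b_i ≤ 1+i ∀i, a PF.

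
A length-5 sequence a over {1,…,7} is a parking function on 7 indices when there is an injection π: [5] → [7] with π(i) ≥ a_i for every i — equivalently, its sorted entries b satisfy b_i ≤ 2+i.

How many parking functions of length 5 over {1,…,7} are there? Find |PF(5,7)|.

#PF = (8−5)·8^(5−1) = 3 · 4096 = 12288 (Konheim–Weiss)
Example (6,1,3,3,5) → sorted (1,3,3,5,6): b_i ≤ 2+i ∀i, a PF.

12288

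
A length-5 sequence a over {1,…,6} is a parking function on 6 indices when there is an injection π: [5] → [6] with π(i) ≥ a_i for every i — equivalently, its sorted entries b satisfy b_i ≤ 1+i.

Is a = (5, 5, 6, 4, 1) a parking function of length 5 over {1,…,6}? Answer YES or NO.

Sorted: b = (1, 4, 5, 5, 6).
  b_1=1 ≤ 2
  b_2=4 > 3
  fails at i=2 ⇒ NO

NO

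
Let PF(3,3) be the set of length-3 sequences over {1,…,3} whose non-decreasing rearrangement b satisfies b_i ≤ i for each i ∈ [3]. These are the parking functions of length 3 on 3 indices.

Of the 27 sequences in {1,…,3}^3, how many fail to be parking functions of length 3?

11

Count = 1·4^2 = 1 · 16 = 16 [KW]
One tuple (2,3,3) → sorted (2,3,3): b_1=2>1, not a PF.
So 27 − 16 = 11 fail.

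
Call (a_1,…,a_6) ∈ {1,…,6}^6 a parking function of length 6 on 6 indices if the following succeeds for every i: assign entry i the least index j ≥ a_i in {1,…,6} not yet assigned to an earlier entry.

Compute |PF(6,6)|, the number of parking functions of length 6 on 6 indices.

16807

|PF(6,6)| = 1·7^5 = 1×16807 = 16807 (Pollak)
One tuple (1,6,2,2,5,2) → sorted (1,2,2,2,5,6): b_i ≤ i ∀i, a PF.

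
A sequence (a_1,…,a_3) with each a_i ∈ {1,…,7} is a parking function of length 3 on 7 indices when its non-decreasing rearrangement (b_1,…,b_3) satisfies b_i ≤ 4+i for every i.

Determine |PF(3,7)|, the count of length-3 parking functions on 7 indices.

320

|PF| = 5·8^2 = 5·64 = 320 (Konheim–Weiss)
Check (1,6,7) → sorted (1,6,7): b_i ≤ 4+i ∀i, a PF.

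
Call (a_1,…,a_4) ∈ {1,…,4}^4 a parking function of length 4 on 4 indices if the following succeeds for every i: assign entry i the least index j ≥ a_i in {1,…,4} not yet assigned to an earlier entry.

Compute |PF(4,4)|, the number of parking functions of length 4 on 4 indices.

Count = 1·5^3 = 1×125 = 125 (Konheim–Weiss)
Example (2,3,4,1) → sorted (1,2,3,4): b_i ≤ i ∀i, a PF.

125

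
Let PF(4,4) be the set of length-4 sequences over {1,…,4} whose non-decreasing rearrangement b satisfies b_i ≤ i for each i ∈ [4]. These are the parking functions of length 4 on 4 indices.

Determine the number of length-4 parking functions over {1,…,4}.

125

|PF(4,4)| = (5−4)·5^(4−1) = 1 · 125 = 125 (Pollak)
One tuple (3,1,2,1) → sorted (1,1,2,3): b_i ≤ i ∀i, a PF.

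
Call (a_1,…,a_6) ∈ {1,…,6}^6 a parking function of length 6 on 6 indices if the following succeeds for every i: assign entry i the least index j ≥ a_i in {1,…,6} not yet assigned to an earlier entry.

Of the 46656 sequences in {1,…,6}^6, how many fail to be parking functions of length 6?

|PF(6,6)| = (6+1−6)·(6+1)^{6−1} = 1·16807 = 16807
One tuple (6,3,2,6,6,6) → sorted (2,3,6,6,6,6): b_1=2>1, not a PF.
6^6 − 16807 = 46656 − 16807 = 29849

29849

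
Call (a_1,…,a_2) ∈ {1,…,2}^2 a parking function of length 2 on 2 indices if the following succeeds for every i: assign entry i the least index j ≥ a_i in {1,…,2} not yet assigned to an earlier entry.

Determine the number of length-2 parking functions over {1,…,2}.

3

|PF| = 1·3^1 = 1·3 = 3 (Konheim–Weiss)
Example (1,2) → sorted (1,2): b_i ≤ i ∀i, a PF.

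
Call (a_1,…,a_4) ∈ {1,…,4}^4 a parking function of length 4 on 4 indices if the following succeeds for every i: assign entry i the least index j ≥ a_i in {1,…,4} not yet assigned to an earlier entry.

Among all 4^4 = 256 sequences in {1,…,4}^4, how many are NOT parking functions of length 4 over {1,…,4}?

131

#PF = 1·5^3 = 1·125 = 125
One tuple (3,3,4,2) → sorted (2,3,3,4): b_1=2>1, not a PF.
Total 256; non-PF = 256−125 = 131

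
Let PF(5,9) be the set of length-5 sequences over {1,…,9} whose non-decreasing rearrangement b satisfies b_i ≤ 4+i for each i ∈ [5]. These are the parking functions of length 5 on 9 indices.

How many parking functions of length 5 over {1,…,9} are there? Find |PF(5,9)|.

50000

|PF(5,9)| = (9+1−5)·(9+1)^{5−1} = 5·10000 = 50000 (Konheim–Weiss)
One tuple (2,4,1,3,8) → sorted (1,2,3,4,8): b_i ≤ 4+i ∀i, a PF.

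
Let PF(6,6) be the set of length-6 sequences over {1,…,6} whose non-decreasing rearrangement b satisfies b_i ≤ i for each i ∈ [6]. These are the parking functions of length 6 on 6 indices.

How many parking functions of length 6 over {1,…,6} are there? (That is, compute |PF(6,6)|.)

16807

Count = (7−6)·7^(6−1) = 1×16807 = 16807 (Konheim–Weiss)
E.g. (1,4,2,1,6,5) → sorted (1,1,2,4,5,6): b_i ≤ i ∀i, a PF.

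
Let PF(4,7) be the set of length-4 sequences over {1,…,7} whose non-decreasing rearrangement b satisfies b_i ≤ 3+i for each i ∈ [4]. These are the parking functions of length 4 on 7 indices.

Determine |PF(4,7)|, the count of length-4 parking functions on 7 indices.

|PF| = (7+1−4)·(7+1)^{4−1} = 4·512 = 2048 (Konheim–Weiss)
One tuple (4,1,4,2) → sorted (1,2,4,4): b_i ≤ 3+i ∀i, a PF.

2048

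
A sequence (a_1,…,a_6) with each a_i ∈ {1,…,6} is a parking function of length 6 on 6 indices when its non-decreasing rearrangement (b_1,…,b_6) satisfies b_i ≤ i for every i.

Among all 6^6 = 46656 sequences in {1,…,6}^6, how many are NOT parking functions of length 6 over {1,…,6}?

#PF = 1·7^5 = 1×16807 = 16807 (Konheim–Weiss)
Check (2,5,6,5,6,2) → sorted (2,2,5,5,6,6): b_1=2>1, not a PF.
So 46656 − 16807 = 29849 fail.

29849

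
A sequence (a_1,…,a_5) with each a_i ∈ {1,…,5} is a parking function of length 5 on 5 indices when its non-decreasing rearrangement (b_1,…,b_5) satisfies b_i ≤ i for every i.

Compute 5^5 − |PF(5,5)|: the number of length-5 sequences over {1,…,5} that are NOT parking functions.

1829

|PF| = (5+1−5)·(5+1)^{5−1} = 1 · 1296 = 1296
Example (5,2,5,5,4) → sorted (2,4,5,5,5): b_1=2>1, not a PF.
5^5 − 1296 = 3125 − 1296 = 1829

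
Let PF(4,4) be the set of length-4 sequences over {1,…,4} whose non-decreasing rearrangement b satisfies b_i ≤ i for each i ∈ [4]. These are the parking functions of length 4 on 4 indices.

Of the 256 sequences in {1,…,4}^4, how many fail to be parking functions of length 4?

131

|PF| = (5−4)·5^(4−1) = 1·125 = 125
Example (2,2,4,3) → sorted (2,2,3,4): b_1=2>1, not a PF.
Total 256; non-PF = 256−125 = 131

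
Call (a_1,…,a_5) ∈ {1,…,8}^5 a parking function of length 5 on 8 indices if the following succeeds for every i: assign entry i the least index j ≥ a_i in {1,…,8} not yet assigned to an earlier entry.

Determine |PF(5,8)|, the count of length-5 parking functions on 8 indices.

Count = 4·9^4 = 4·6561 = 26244 (Pollak)
Check (8,4,2,5,7) → sorted (2,4,5,7,8): b_i ≤ 3+i ∀i, a PF.

26244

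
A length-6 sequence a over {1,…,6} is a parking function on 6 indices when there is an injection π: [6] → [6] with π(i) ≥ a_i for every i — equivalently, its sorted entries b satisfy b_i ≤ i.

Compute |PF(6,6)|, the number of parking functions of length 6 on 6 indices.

16807

|PF(6,6)| = (6−6+1)·(6+1)^(6−1) = 1×16807 = 16807 [KW]
E.g. (2,1,5,4,4,2) → sorted (1,2,2,4,4,5): b_i ≤ i ∀i, a PF.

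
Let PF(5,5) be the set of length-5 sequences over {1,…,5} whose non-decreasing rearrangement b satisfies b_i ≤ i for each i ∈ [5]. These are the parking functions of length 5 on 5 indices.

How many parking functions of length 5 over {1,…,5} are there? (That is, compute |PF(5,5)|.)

1296

|PF(5,5)| = 1·6^4 = 1·1296 = 1296 (Pollak)
E.g. (1,4,2,1,2) → sorted (1,1,2,2,4): b_i ≤ i ∀i, a PF.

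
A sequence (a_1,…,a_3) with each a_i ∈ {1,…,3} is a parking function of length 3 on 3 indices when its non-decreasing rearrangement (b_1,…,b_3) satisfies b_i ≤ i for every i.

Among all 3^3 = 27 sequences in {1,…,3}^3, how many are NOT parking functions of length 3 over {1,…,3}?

|PF(3,3)| = 1·4^2 = 1×16 = 16
Check (3,3,3) → sorted (3,3,3): b_1=3>1, not a PF.
So 27 − 16 = 11 fail.

11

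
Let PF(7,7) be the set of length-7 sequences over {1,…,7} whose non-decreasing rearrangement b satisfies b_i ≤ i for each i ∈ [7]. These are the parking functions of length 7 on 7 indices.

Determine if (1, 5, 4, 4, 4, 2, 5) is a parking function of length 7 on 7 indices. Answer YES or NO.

Sorted: b = (1, 2, 4, 4, 4, 5, 5).
  b_1=1 ≤ 1
  b_2=2 ≤ 2
  b_3=4 > 3
  fails at i=3 ⇒ NO

NO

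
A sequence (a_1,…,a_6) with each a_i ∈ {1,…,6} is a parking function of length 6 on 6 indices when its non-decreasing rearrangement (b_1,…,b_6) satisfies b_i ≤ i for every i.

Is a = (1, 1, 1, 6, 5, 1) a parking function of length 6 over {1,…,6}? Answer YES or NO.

Sorted: b = (1, 1, 1, 1, 5, 6).
  b_1=1 ≤ 1
  b_2=1 ≤ 2
  b_3=1 ≤ 3
  b_4=1 ≤ 4
  b_5=5 ≤ 5
  b_6=6 ≤ 6
All bounds hold ⇒ YES

YES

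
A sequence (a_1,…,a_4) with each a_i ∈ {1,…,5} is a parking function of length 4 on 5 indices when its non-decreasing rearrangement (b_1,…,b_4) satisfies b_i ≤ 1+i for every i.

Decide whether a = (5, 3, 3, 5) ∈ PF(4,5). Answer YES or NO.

NO

Rearranged: b = (3, 3, 5, 5).
  b_1=3 > 2
  fails at i=1 ⇒ NO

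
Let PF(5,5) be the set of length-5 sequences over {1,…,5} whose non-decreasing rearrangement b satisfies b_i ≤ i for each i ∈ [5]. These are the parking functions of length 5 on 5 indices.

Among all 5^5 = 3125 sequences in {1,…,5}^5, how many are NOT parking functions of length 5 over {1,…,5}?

|PF(5,5)| = (5−5+1)·(5+1)^(5−1) = 1 · 1296 = 1296 (Konheim–Weiss)
Check (4,4,4,5,2) → sorted (2,4,4,4,5): b_1=2>1, not a PF.
5^5 − 1296 = 3125 − 1296 = 1829

1829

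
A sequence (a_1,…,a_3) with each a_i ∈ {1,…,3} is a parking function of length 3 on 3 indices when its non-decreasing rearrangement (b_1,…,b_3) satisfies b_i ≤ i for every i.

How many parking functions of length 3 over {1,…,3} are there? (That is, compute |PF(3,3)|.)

16

|PF(3,3)| = (3−3+1)·(3+1)^(3−1) = 1×16 = 16 (Pollak)
One tuple (2,1,1) → sorted (1,1,2): b_i ≤ i ∀i, a PF.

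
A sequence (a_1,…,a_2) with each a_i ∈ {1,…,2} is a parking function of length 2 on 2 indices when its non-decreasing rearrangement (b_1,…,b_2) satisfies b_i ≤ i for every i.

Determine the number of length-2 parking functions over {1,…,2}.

#PF = 1·3^1 = 1 · 3 = 3 (Konheim–Weiss)
One tuple (1,1) → sorted (1,1): b_i ≤ i ∀i, a PF.

3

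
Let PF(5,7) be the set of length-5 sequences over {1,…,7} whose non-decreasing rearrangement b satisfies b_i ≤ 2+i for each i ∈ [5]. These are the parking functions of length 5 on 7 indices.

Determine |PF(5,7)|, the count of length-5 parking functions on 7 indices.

Count = (7−5+1)·(7+1)^(5−1) = 3 · 4096 = 12288 (Pollak)
Example (2,3,6,5,1) → sorted (1,2,3,5,6): b_i ≤ 2+i ∀i, a PF.

12288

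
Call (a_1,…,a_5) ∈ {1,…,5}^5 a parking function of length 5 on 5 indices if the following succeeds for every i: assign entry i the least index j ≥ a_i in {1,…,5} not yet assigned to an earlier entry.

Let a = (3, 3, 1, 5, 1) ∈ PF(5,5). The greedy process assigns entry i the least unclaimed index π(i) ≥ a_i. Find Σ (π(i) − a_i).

2

Σπ(i) = 1+…+5 = 15; Σa = 3+3+1+5+1 = 13; disp = 15−13 = 2.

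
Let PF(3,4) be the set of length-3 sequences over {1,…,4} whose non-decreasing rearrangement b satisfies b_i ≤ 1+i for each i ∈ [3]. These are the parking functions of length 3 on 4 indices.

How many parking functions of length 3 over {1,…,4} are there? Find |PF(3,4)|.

50

Count = (4−3+1)·(4+1)^(3−1) = 2 · 25 = 50 (Konheim–Weiss)
E.g. (1,1,2) → sorted (1,1,2): b_i ≤ 1+i ∀i, a PF.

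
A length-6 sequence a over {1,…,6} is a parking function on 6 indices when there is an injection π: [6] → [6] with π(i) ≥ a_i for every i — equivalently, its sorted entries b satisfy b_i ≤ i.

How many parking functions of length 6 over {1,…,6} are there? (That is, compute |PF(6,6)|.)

|PF| = 1·7^5 = 1×16807 = 16807 (Pollak)
Example (5,1,4,1,1,6) → sorted (1,1,1,4,5,6): b_i ≤ i ∀i, a PF.

16807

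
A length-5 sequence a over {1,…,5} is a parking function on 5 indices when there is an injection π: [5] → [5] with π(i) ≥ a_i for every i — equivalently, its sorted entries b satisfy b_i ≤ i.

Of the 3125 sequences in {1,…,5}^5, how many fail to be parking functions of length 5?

1829

Count = (5−5+1)·(5+1)^(5−1) = 1 · 1296 = 1296 (Pollak)
One tuple (5,4,2,4,2) → sorted (2,2,4,4,5): b_1=2>1, not a PF.
5^5 − 1296 = 3125 − 1296 = 1829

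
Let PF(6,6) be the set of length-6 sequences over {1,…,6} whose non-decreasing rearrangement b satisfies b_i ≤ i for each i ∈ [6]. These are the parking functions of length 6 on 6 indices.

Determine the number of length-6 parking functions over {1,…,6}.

Count = (7−6)·7^(6−1) = 1·16807 = 16807 [KW]
One tuple (2,6,5,2,2,1) → sorted (1,2,2,2,5,6): b_i ≤ i ∀i, a PF.

16807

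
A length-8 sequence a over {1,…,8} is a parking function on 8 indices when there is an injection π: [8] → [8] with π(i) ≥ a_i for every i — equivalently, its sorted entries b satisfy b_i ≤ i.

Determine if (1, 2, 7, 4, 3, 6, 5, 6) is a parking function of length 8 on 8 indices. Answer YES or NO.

Rearranged: b = (1, 2, 3, 4, 5, 6, 6, 7).
  b_1=1 ≤ 1
  b_2=2 ≤ 2
  b_3=3 ≤ 3
  b_4=4 ≤ 4
  b_5=5 ≤ 5
  b_6=6 ≤ 6
  b_7=6 ≤ 7
  b_8=7 ≤ 8
All bounds hold ⇒ YES

YES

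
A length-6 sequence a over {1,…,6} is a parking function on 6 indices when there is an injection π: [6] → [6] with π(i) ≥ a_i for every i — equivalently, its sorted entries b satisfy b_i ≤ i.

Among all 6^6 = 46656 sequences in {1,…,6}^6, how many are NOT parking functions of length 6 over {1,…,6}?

29849

Count = 1·7^5 = 1 · 16807 = 16807 (Pollak)
Example (5,6,5,5,5,1) → sorted (1,5,5,5,5,6): b_2=5>2, not a PF.
6^6 − 16807 = 46656 − 16807 = 29849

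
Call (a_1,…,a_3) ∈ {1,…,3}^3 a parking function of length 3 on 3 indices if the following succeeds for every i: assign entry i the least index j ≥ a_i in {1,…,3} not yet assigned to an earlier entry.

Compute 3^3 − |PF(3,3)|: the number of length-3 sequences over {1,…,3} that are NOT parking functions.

11

Count = (4−3)·4^(3−1) = 1·16 = 16 (Pollak)
Example (3,2,2) → sorted (2,2,3): b_1=2>1, not a PF.
3^3 − 16 = 27 − 16 = 11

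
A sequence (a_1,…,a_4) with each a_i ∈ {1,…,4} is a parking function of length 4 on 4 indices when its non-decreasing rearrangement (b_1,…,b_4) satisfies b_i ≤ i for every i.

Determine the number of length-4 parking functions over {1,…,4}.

125

|PF(4,4)| = (4+1−4)·(4+1)^{4−1} = 1 · 125 = 125 [KW]
One tuple (1,3,4,1) → sorted (1,1,3,4): b_i ≤ i ∀i, a PF.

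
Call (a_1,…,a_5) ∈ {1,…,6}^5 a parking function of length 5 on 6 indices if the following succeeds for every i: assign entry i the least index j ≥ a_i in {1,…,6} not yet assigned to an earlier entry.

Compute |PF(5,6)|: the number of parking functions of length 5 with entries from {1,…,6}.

|PF(5,6)| = (6+1−5)·(6+1)^{5−1} = 2·2401 = 4802 [KW]
Example (2,6,4,3,2) → sorted (2,2,3,4,6): b_i ≤ 1+i ∀i, a PF.

4802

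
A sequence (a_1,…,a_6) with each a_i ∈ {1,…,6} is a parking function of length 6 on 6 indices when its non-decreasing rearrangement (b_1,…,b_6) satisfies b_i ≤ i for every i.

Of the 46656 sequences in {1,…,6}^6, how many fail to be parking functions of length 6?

|PF(6,6)| = (7−6)·7^(6−1) = 1×16807 = 16807 [KW]
One tuple (1,1,6,5,3,6) → sorted (1,1,3,5,6,6): b_4=5>4, not a PF.
So 46656 − 16807 = 29849 fail.

29849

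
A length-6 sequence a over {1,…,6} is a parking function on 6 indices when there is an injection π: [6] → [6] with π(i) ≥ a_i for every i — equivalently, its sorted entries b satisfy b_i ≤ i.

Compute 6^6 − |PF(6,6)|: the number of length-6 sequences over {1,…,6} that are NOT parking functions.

29849

|PF| = (6+1−6)·(6+1)^{6−1} = 1×16807 = 16807
One tuple (6,3,4,6,4,3) → sorted (3,3,4,4,6,6): b_1=3>1, not a PF.
So 46656 − 16807 = 29849 fail.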